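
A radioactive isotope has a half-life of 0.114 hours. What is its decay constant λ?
λ = ln(2)/t½ = 6.08 hour⁻¹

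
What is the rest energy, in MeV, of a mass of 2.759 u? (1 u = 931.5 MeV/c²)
E = mc² = 2570 MeV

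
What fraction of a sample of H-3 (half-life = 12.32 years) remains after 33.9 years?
N/N₀ = (1/2)^(t/t½) = 0.1485 = 14.8%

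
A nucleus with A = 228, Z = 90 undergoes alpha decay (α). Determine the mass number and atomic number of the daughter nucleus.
Daughter: A = 224, Z = 88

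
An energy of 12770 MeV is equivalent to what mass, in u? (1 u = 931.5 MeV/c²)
m = E/c² = 13.71 u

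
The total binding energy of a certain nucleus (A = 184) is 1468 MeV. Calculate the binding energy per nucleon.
B.E./A = 1468/184 = 7.978 MeV/nucleon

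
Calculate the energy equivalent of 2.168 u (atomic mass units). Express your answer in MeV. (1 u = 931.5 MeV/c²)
E = mc² = 2019 MeV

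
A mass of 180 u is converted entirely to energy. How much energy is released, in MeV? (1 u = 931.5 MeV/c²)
E = mc² = 1.677e5 MeV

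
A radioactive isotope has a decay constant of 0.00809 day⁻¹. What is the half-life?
t½ = ln(2)/λ = 85.68 days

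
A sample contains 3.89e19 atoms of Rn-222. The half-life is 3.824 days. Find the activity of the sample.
A = λN = 7.051e18 decays/day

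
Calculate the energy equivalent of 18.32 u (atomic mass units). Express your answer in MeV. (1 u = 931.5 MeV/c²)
E = mc² = 17070 MeV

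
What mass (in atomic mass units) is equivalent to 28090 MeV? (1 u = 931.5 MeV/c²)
m = E/c² = 30.16 u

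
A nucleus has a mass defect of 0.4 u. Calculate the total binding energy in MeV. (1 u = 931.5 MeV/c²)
B.E. = Δm × 931.5 = 372.6 MeV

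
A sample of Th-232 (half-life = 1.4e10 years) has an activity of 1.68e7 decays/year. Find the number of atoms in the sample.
N = A/λ = 3.393e17 atoms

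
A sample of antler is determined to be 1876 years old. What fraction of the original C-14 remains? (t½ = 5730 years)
N/N₀ = (1/2)^(t/t½) = 0.797 = 79.7%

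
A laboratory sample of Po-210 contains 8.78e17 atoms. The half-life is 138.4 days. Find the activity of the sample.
A = λN = 4.397e15 decays/day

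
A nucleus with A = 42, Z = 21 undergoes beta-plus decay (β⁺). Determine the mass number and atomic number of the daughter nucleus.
Daughter: A = 42, Z = 20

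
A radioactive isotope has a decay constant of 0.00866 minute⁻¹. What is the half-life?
t½ = ln(2)/λ = 80.04 minutes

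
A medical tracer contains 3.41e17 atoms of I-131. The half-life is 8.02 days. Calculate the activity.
A = λN = 2.947e16 decays/day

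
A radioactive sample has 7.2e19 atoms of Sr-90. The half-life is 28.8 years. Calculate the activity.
A = λN = 1.733e18 decays/year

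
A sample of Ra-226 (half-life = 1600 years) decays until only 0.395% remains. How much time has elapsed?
t = t½ × log₂(N₀/N) = 12770 years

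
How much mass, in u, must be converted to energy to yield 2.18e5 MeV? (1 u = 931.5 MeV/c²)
m = E/c² = 234 u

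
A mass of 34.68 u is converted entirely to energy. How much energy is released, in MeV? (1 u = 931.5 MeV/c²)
E = mc² = 32300 MeV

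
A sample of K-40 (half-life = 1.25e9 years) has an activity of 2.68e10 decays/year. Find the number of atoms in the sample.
N = A/λ = 4.833e19 atoms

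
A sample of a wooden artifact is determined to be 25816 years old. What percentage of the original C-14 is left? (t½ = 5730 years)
N/N₀ = (1/2)^(t/t½) = 0.04403 = 4.4%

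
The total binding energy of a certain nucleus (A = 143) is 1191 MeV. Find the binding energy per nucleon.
B.E./A = 1191/143 = 8.329 MeV/nucleon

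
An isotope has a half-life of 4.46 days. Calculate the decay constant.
λ = ln(2)/t½ = 0.1554 day⁻¹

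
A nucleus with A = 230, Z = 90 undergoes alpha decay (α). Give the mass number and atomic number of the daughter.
Daughter: A = 226, Z = 88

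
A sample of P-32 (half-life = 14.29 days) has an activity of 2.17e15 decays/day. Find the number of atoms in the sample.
N = A/λ = 4.474e16 atoms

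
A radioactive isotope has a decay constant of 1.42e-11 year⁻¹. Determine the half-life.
t½ = ln(2)/λ = 4.881e10 years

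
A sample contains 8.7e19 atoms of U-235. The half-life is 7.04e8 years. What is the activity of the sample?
A = λN = 8.566e10 decays/year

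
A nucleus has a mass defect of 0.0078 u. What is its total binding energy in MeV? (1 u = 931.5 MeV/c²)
B.E. = Δm × 931.5 = 7.266 MeV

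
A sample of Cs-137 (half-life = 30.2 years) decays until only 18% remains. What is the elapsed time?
t = t½ × log₂(N₀/N) = 74.71 years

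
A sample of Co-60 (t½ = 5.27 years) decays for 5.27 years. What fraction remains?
N/N₀ = (1/2)^(t/t½) = 0.5 = 50%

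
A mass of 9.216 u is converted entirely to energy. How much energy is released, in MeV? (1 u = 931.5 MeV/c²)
E = mc² = 8585 MeV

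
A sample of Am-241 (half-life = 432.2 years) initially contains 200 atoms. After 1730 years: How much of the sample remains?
N = N₀(1/2)^(t/t½) = 12.48 atoms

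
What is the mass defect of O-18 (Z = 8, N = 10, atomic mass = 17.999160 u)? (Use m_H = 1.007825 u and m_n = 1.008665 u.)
Δm = Z·m_H + N·m_n − M = 0.1501 u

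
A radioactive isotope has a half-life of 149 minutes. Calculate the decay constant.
λ = ln(2)/t½ = 0.004652 minute⁻¹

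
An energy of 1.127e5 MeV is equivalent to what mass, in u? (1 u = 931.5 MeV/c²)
m = E/c² = 121 u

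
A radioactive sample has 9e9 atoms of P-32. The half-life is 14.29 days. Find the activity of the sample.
A = λN = 4.366e8 decays/day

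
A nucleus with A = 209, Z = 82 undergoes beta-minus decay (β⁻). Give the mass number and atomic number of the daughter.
Daughter: A = 209, Z = 83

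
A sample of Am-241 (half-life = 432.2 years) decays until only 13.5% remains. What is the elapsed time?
t = t½ × log₂(N₀/N) = 1249 years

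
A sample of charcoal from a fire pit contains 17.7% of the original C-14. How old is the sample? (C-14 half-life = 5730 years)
Age = t½ × log₂(1/ratio) = 14310 years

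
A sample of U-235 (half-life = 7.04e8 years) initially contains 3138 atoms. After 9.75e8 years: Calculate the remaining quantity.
N = N₀(1/2)^(t/t½) = 1202 atoms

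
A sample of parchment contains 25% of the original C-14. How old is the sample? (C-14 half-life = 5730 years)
Age = t½ × log₂(1/ratio) = 11460 years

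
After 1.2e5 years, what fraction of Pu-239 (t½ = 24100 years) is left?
N/N₀ = (1/2)^(t/t½) = 0.0317 = 3.17%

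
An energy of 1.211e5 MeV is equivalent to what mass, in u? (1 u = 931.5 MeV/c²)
m = E/c² = 130 u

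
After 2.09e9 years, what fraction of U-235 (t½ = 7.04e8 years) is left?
N/N₀ = (1/2)^(t/t½) = 0.1277 = 12.8%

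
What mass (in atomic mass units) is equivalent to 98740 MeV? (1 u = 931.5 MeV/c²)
m = E/c² = 106 u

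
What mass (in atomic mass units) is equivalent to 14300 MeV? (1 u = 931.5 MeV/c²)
m = E/c² = 15.35 u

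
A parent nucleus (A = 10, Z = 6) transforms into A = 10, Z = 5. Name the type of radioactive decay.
ΔA = 0, ΔZ = -1 ⇒ beta-plus decay (β⁺) or electron capture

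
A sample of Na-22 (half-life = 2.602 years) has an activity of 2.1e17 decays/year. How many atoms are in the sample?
N = A/λ = 7.883e17 atoms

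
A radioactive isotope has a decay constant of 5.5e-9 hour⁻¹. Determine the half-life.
t½ = ln(2)/λ = 1.26e8 hours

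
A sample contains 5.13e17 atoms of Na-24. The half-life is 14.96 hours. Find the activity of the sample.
A = λN = 2.377e16 decays/hour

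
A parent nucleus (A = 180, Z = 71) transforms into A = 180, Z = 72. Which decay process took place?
ΔA = 0, ΔZ = +1 ⇒ beta-minus decay (β⁻)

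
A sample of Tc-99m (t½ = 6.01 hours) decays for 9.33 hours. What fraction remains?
N/N₀ = (1/2)^(t/t½) = 0.3409 = 34.1%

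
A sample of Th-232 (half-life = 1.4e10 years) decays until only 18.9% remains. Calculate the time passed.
t = t½ × log₂(N₀/N) = 3.365e10 years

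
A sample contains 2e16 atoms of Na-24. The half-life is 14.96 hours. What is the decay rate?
A = λN = 9.267e14 decays/hour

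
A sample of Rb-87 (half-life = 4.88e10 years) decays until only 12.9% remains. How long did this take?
t = t½ × log₂(N₀/N) = 1.442e11 years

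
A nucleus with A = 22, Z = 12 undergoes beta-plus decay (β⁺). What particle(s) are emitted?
β⁺: positron (e⁺) + neutrino (νₑ)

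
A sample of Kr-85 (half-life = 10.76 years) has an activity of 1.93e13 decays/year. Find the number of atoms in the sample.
N = A/λ = 2.996e14 atoms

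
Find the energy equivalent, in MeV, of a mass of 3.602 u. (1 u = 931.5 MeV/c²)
E = mc² = 3355 MeV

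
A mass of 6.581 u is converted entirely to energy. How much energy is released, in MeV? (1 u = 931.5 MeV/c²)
E = mc² = 6130 MeV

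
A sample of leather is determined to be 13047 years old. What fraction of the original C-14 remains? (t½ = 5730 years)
N/N₀ = (1/2)^(t/t½) = 0.2063 = 20.6%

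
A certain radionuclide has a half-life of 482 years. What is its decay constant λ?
λ = ln(2)/t½ = 0.001438 year⁻¹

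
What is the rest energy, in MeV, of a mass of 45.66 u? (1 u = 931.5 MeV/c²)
E = mc² = 42530 MeV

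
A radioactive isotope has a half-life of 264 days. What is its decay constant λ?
λ = ln(2)/t½ = 0.002626 day⁻¹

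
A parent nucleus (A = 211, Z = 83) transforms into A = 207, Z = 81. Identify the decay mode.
ΔA = -4, ΔZ = -2 ⇒ alpha decay (α)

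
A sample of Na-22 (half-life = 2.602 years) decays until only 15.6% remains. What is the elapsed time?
t = t½ × log₂(N₀/N) = 6.974 years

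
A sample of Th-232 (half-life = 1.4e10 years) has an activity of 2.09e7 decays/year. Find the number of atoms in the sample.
N = A/λ = 4.221e17 atoms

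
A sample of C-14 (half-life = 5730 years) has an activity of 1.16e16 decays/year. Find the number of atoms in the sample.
N = A/λ = 9.589e19 atoms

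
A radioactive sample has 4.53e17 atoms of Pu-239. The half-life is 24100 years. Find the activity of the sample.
A = λN = 1.303e13 decays/year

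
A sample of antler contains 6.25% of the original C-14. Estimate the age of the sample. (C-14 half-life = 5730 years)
Age = t½ × log₂(1/ratio) = 22920 years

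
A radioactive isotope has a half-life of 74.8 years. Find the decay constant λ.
λ = ln(2)/t½ = 0.009267 year⁻¹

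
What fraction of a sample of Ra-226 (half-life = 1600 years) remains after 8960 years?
N/N₀ = (1/2)^(t/t½) = 0.02062 = 2.06%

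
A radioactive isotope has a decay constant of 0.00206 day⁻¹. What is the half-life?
t½ = ln(2)/λ = 336.5 days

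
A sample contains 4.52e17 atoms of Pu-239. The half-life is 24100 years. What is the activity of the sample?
A = λN = 1.3e13 decays/year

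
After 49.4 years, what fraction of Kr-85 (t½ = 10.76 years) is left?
N/N₀ = (1/2)^(t/t½) = 0.04149 = 4.15%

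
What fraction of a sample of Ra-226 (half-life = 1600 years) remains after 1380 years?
N/N₀ = (1/2)^(t/t½) = 0.55 = 55%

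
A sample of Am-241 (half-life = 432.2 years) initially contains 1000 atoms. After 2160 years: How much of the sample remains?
N = N₀(1/2)^(t/t½) = 31.3 atoms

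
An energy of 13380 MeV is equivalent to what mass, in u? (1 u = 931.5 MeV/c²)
m = E/c² = 14.36 u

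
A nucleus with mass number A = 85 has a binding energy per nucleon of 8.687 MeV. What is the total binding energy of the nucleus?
B.E. = 8.687 × 85 = 738.4 MeV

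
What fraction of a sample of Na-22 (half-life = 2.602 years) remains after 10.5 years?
N/N₀ = (1/2)^(t/t½) = 0.06099 = 6.1%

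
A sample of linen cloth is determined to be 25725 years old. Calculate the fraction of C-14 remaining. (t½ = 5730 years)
N/N₀ = (1/2)^(t/t½) = 0.04452 = 4.45%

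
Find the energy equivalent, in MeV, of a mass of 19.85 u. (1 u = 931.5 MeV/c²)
E = mc² = 18490 MeV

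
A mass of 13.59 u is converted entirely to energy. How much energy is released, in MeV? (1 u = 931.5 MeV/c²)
E = mc² = 12660 MeV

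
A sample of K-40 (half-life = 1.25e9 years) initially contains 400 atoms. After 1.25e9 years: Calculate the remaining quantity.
N = N₀(1/2)^(t/t½) = 200 atoms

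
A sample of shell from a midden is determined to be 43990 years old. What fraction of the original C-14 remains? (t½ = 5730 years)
N/N₀ = (1/2)^(t/t½) = 0.004886 = 0.489%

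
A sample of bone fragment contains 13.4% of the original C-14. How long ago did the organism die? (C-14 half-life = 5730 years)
Age = t½ × log₂(1/ratio) = 16620 years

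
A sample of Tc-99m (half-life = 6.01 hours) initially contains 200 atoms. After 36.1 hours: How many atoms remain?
N = N₀(1/2)^(t/t½) = 3.111 atoms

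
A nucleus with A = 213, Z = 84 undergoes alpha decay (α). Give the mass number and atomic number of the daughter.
Daughter: A = 209, Z = 82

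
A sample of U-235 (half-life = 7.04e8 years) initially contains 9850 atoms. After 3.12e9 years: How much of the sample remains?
N = N₀(1/2)^(t/t½) = 456.4 atoms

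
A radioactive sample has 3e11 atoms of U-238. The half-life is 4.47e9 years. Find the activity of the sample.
A = λN = 46.52 decays/year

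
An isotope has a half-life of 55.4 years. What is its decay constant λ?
λ = ln(2)/t½ = 0.01251 year⁻¹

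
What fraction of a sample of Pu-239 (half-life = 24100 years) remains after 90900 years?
N/N₀ = (1/2)^(t/t½) = 0.07321 = 7.32%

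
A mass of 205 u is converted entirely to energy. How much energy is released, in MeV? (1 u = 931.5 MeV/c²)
E = mc² = 1.91e5 MeV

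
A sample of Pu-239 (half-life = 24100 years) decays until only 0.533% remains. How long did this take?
t = t½ × log₂(N₀/N) = 1.82e5 years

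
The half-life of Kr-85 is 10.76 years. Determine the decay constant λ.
λ = ln(2)/t½ = 0.06442 year⁻¹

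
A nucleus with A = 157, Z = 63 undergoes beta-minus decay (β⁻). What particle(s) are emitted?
β⁻: electron (e⁻) + antineutrino (ν̄ₑ)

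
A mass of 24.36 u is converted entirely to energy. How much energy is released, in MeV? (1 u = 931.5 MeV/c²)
E = mc² = 22690 MeV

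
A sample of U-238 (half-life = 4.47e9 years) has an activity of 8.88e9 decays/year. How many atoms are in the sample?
N = A/λ = 5.727e19 atoms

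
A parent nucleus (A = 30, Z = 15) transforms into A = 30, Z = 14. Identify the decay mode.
ΔA = 0, ΔZ = -1 ⇒ beta-plus decay (β⁺) or electron capture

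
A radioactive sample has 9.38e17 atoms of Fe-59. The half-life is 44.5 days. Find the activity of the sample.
A = λN = 1.461e16 decays/day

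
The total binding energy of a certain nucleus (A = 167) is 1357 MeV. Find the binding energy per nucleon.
B.E./A = 1357/167 = 8.126 MeV/nucleon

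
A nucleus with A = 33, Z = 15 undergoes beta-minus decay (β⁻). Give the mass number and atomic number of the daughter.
Daughter: A = 33, Z = 16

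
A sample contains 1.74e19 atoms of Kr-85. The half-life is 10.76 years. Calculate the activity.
A = λN = 1.121e18 decays/year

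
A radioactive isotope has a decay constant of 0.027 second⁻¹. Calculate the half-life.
t½ = ln(2)/λ = 25.67 seconds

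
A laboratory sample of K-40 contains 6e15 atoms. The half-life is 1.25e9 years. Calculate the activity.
A = λN = 3.327e6 decays/year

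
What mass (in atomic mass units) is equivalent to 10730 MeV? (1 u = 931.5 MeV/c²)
m = E/c² = 11.52 u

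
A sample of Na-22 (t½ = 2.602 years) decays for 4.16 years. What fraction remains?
N/N₀ = (1/2)^(t/t½) = 0.3302 = 33%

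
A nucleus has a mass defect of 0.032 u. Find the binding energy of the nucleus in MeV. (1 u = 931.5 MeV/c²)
B.E. = Δm × 931.5 = 29.81 MeV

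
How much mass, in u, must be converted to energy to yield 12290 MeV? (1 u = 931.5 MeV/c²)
m = E/c² = 13.19 u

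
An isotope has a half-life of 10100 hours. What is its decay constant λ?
λ = ln(2)/t½ = 6.863e-5 hour⁻¹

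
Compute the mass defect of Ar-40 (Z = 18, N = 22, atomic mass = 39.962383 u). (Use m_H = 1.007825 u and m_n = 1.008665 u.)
Δm = Z·m_H + N·m_n − M = 0.3691 u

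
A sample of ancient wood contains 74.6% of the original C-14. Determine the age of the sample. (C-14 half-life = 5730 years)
Age = t½ × log₂(1/ratio) = 2422 years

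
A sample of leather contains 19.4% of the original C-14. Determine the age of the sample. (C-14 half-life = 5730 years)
Age = t½ × log₂(1/ratio) = 13560 years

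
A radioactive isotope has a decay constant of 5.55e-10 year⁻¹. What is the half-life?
t½ = ln(2)/λ = 1.249e9 years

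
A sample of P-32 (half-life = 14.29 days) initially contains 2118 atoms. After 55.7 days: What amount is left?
N = N₀(1/2)^(t/t½) = 142.1 atoms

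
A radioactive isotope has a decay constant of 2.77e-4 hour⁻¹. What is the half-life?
t½ = ln(2)/λ = 2502 hours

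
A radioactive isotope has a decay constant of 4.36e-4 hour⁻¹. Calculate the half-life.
t½ = ln(2)/λ = 1590 hours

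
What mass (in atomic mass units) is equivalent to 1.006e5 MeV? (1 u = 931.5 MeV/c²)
m = E/c² = 108 u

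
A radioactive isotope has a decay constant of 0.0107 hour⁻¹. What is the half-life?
t½ = ln(2)/λ = 64.78 hours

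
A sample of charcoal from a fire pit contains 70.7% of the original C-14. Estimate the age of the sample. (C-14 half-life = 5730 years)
Age = t½ × log₂(1/ratio) = 2866 years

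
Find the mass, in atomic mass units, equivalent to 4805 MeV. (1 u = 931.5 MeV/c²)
m = E/c² = 5.158 u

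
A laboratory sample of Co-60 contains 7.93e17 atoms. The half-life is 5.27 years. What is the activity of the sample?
A = λN = 1.043e17 decays/year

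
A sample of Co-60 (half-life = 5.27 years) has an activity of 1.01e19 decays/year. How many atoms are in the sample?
N = A/λ = 7.679e19 atoms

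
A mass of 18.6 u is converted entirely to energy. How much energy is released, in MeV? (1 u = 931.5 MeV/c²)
E = mc² = 17330 MeV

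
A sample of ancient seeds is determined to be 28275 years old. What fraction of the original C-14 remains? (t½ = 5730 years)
N/N₀ = (1/2)^(t/t½) = 0.0327 = 3.27%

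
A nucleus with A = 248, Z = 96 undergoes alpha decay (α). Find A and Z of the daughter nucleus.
Daughter: A = 244, Z = 94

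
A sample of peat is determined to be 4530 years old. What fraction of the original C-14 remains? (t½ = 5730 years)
N/N₀ = (1/2)^(t/t½) = 0.5781 = 57.8%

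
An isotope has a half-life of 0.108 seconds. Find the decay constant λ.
λ = ln(2)/t½ = 6.418 second⁻¹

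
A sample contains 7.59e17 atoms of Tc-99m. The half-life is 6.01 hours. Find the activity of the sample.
A = λN = 8.754e16 decays/hour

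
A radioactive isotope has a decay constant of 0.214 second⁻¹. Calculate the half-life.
t½ = ln(2)/λ = 3.239 seconds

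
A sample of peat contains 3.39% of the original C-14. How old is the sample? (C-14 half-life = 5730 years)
Age = t½ × log₂(1/ratio) = 27980 years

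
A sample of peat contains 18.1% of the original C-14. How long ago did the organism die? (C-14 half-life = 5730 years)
Age = t½ × log₂(1/ratio) = 14130 years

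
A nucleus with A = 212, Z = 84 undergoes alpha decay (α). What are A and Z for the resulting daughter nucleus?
Daughter: A = 208, Z = 82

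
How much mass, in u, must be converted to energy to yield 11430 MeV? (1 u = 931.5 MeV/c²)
m = E/c² = 12.27 u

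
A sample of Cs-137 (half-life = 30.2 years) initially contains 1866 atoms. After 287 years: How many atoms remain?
N = N₀(1/2)^(t/t½) = 2.571 atoms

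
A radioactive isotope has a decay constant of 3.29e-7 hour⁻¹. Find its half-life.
t½ = ln(2)/λ = 2.107e6 hours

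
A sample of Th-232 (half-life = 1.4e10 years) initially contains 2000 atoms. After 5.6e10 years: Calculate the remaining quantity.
N = N₀(1/2)^(t/t½) = 125 atoms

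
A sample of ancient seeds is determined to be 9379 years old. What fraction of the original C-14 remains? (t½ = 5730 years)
N/N₀ = (1/2)^(t/t½) = 0.3216 = 32.2%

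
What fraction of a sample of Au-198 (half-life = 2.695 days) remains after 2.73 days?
N/N₀ = (1/2)^(t/t½) = 0.4955 = 49.6%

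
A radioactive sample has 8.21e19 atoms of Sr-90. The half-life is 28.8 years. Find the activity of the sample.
A = λN = 1.976e18 decays/year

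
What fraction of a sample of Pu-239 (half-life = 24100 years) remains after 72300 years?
N/N₀ = (1/2)^(t/t½) = 0.125 = 12.5%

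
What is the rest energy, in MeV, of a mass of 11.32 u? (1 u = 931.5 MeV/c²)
E = mc² = 10540 MeV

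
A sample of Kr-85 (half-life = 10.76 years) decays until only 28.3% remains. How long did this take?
t = t½ × log₂(N₀/N) = 19.6 years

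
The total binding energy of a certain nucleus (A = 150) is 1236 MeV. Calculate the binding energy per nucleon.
B.E./A = 1236/150 = 8.24 MeV/nucleon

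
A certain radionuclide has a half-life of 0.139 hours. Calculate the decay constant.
λ = ln(2)/t½ = 4.987 hour⁻¹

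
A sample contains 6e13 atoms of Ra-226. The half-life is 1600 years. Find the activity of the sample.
A = λN = 2.599e10 decays/year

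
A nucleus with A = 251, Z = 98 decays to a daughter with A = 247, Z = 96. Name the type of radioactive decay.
ΔA = -4, ΔZ = -2 ⇒ alpha decay (α)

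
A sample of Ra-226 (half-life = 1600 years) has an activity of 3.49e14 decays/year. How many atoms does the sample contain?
N = A/λ = 8.056e17 atoms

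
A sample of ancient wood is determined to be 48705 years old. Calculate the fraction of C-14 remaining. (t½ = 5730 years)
N/N₀ = (1/2)^(t/t½) = 0.002762 = 0.276%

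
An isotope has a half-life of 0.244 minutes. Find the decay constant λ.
λ = ln(2)/t½ = 2.841 minute⁻¹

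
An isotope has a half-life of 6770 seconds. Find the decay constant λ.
λ = ln(2)/t½ = 1.024e-4 second⁻¹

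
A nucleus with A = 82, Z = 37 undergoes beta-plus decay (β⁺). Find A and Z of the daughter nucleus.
Daughter: A = 82, Z = 36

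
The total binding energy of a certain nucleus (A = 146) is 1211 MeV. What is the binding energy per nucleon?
B.E./A = 1211/146 = 8.295 MeV/nucleon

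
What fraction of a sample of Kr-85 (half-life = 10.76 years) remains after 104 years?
N/N₀ = (1/2)^(t/t½) = 0.001231 = 0.123%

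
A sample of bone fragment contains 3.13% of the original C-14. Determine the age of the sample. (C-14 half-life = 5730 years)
Age = t½ × log₂(1/ratio) = 28640 years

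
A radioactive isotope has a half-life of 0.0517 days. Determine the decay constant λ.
λ = ln(2)/t½ = 13.41 day⁻¹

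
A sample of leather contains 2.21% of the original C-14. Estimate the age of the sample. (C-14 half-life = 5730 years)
Age = t½ × log₂(1/ratio) = 31510 years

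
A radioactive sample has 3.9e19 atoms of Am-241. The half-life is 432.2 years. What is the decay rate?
A = λN = 6.255e16 decays/year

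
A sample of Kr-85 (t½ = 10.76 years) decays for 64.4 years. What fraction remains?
N/N₀ = (1/2)^(t/t½) = 0.01579 = 1.58%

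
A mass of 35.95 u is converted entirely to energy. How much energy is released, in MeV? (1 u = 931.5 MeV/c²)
E = mc² = 33490 MeV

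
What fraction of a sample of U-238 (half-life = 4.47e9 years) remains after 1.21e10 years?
N/N₀ = (1/2)^(t/t½) = 0.1532 = 15.3%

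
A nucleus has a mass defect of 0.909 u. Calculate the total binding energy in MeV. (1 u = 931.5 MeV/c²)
B.E. = Δm × 931.5 = 846.7 MeV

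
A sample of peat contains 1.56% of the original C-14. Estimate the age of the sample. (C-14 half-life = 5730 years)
Age = t½ × log₂(1/ratio) = 34390 years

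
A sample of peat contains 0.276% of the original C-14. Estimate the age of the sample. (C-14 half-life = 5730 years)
Age = t½ × log₂(1/ratio) = 48710 years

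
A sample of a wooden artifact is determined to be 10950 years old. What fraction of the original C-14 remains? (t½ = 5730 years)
N/N₀ = (1/2)^(t/t½) = 0.2659 = 26.6%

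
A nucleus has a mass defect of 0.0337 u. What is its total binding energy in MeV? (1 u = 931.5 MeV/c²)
B.E. = Δm × 931.5 = 31.39 MeV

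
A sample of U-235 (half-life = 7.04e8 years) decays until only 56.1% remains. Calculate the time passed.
t = t½ × log₂(N₀/N) = 5.871e8 years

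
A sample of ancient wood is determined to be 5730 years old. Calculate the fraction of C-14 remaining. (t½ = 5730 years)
N/N₀ = (1/2)^(t/t½) = 0.5 = 50%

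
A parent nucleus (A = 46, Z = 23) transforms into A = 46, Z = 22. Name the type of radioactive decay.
ΔA = 0, ΔZ = -1 ⇒ beta-plus decay (β⁺) or electron capture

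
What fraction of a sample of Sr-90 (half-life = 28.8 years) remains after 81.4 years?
N/N₀ = (1/2)^(t/t½) = 0.141 = 14.1%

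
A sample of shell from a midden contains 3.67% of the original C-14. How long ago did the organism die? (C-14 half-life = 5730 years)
Age = t½ × log₂(1/ratio) = 27320 years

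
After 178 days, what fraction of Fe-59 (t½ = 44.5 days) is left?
N/N₀ = (1/2)^(t/t½) = 0.0625 = 6.25%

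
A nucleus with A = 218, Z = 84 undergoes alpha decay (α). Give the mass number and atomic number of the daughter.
Daughter: A = 214, Z = 82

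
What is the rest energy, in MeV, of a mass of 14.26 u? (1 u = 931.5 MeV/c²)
E = mc² = 13280 MeV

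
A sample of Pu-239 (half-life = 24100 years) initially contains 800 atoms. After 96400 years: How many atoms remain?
N = N₀(1/2)^(t/t½) = 50 atoms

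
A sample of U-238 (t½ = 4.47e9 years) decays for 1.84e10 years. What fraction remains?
N/N₀ = (1/2)^(t/t½) = 0.05766 = 5.77%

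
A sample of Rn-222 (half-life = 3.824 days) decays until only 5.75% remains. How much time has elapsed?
t = t½ × log₂(N₀/N) = 15.76 days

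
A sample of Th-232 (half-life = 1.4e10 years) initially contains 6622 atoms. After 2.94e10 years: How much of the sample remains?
N = N₀(1/2)^(t/t½) = 1545 atoms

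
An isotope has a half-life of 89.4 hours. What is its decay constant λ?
λ = ln(2)/t½ = 0.007753 hour⁻¹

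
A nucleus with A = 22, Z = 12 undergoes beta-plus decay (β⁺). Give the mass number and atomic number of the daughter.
Daughter: A = 22, Z = 11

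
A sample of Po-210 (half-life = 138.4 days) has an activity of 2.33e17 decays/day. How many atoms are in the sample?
N = A/λ = 4.652e19 atoms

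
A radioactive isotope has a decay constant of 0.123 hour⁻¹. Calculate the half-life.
t½ = ln(2)/λ = 5.635 hours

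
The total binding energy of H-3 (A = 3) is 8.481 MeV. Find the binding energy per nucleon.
B.E./A = 8.481/3 = 2.827 MeV/nucleon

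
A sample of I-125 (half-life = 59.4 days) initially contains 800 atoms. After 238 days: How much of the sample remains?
N = N₀(1/2)^(t/t½) = 49.77 atoms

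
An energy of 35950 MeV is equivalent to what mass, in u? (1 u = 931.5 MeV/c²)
m = E/c² = 38.59 u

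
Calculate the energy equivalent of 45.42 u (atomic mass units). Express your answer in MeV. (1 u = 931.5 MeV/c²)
E = mc² = 42310 MeV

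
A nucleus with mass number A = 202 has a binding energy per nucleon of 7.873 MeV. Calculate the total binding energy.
B.E. = 7.873 × 202 = 1590 MeV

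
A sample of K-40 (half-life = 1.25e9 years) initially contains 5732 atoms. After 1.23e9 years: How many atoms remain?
N = N₀(1/2)^(t/t½) = 2898 atoms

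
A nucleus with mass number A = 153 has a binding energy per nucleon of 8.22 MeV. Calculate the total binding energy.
B.E. = 8.22 × 153 = 1258 MeV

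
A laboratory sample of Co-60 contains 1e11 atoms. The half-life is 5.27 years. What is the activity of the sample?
A = λN = 1.315e10 decays/year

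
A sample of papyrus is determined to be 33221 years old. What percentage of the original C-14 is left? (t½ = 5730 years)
N/N₀ = (1/2)^(t/t½) = 0.01798 = 1.8%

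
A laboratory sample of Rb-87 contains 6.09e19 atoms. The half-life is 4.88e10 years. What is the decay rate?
A = λN = 8.65e8 decays/year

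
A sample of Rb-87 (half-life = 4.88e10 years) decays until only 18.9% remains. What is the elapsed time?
t = t½ × log₂(N₀/N) = 1.173e11 years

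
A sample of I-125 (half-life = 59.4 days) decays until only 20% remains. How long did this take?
t = t½ × log₂(N₀/N) = 137.9 days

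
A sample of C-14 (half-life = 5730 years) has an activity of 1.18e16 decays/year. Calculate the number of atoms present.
N = A/λ = 9.755e19 atoms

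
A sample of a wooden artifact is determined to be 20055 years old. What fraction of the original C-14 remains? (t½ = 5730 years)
N/N₀ = (1/2)^(t/t½) = 0.08839 = 8.84%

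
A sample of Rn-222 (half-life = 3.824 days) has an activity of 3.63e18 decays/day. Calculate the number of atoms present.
N = A/λ = 2.003e19 atoms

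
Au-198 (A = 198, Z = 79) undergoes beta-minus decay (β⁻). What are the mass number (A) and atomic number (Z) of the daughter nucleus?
Daughter: A = 198, Z = 80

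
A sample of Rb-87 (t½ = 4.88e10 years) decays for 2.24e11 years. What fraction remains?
N/N₀ = (1/2)^(t/t½) = 0.04152 = 4.15%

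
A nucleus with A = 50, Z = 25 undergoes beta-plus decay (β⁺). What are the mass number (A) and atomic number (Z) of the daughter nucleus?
Daughter: A = 50, Z = 24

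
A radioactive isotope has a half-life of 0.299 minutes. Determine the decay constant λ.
λ = ln(2)/t½ = 2.318 minute⁻¹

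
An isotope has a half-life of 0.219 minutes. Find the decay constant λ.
λ = ln(2)/t½ = 3.165 minute⁻¹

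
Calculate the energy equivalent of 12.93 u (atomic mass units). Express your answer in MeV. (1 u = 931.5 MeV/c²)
E = mc² = 12040 MeV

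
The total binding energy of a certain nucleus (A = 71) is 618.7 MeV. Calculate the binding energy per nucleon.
B.E./A = 618.7/71 = 8.714 MeV/nucleon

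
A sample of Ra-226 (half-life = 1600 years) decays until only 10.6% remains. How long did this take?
t = t½ × log₂(N₀/N) = 5181 years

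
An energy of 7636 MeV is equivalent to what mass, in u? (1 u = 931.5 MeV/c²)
m = E/c² = 8.198 u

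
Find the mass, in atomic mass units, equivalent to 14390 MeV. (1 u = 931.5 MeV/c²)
m = E/c² = 15.45 u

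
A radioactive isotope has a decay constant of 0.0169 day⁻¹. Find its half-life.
t½ = ln(2)/λ = 41.01 days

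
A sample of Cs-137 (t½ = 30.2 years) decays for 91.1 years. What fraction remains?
N/N₀ = (1/2)^(t/t½) = 0.1236 = 12.4%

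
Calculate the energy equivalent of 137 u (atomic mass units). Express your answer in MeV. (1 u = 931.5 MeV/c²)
E = mc² = 1.276e5 MeV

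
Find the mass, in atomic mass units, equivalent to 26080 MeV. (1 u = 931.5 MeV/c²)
m = E/c² = 28 u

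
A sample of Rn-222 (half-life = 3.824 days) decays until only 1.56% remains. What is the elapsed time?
t = t½ × log₂(N₀/N) = 22.95 days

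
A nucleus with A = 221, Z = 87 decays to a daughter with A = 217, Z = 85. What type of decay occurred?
ΔA = -4, ΔZ = -2 ⇒ alpha decay (α)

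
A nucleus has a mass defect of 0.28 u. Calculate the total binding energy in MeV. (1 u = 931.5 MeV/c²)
B.E. = Δm × 931.5 = 260.8 MeV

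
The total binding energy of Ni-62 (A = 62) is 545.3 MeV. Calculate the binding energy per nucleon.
B.E./A = 545.3/62 = 8.795 MeV/nucleon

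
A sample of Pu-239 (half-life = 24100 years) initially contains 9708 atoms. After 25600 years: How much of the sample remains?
N = N₀(1/2)^(t/t½) = 4649 atoms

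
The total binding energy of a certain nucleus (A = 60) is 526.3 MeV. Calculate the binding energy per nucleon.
B.E./A = 526.3/60 = 8.772 MeV/nucleon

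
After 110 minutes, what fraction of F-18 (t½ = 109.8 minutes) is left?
N/N₀ = (1/2)^(t/t½) = 0.4994 = 49.9%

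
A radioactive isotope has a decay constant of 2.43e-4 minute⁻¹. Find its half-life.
t½ = ln(2)/λ = 2852 minutes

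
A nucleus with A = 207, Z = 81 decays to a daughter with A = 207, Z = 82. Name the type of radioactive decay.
ΔA = 0, ΔZ = +1 ⇒ beta-minus decay (β⁻)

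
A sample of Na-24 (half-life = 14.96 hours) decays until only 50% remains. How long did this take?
t = t½ × log₂(N₀/N) = 14.96 hours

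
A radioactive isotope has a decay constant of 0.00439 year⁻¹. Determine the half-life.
t½ = ln(2)/λ = 157.9 years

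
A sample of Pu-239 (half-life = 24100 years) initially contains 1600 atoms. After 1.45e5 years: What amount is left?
N = N₀(1/2)^(t/t½) = 24.71 atoms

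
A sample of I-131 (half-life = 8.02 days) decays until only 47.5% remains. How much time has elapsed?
t = t½ × log₂(N₀/N) = 8.613 days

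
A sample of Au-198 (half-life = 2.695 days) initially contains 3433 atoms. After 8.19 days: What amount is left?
N = N₀(1/2)^(t/t½) = 417.7 atoms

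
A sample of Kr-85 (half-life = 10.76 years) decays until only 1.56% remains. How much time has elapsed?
t = t½ × log₂(N₀/N) = 64.58 years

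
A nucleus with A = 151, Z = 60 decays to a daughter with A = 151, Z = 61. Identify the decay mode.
ΔA = 0, ΔZ = +1 ⇒ beta-minus decay (β⁻)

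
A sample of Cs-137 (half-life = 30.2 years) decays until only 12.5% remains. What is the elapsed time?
t = t½ × log₂(N₀/N) = 90.6 years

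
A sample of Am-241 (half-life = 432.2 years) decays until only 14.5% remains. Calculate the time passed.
t = t½ × log₂(N₀/N) = 1204 years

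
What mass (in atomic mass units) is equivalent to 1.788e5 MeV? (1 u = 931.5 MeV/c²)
m = E/c² = 191.9 u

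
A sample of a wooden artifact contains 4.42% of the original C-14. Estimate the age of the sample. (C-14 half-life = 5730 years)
Age = t½ × log₂(1/ratio) = 25780 years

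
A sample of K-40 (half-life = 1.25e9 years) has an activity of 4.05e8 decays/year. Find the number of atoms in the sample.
N = A/λ = 7.304e17 atoms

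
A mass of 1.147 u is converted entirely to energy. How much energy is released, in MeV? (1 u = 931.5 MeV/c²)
E = mc² = 1068 MeV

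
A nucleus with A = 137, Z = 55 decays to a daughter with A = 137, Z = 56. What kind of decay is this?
ΔA = 0, ΔZ = +1 ⇒ beta-minus decay (β⁻)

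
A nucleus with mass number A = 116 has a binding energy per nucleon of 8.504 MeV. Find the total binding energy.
B.E. = 8.504 × 116 = 986.5 MeV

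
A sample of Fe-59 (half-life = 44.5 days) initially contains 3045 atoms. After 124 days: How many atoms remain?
N = N₀(1/2)^(t/t½) = 441.3 atoms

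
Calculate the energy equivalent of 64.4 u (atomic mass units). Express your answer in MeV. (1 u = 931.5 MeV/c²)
E = mc² = 59990 MeV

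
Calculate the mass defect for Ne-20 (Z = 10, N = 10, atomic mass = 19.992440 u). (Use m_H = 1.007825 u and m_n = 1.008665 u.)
Δm = Z·m_H + N·m_n − M = 0.1725 u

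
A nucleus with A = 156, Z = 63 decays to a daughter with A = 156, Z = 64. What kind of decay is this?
ΔA = 0, ΔZ = +1 ⇒ beta-minus decay (β⁻)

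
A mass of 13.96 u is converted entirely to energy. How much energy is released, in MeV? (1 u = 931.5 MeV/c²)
E = mc² = 13000 MeV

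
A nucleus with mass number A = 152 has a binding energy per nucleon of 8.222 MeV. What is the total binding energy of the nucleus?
B.E. = 8.222 × 152 = 1250 MeV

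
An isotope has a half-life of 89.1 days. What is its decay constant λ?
λ = ln(2)/t½ = 0.007779 day⁻¹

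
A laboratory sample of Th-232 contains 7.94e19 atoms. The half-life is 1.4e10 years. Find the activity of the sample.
A = λN = 3.931e9 decays/year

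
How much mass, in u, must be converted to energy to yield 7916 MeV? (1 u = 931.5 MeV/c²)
m = E/c² = 8.498 u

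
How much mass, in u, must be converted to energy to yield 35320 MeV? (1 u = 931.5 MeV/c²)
m = E/c² = 37.92 u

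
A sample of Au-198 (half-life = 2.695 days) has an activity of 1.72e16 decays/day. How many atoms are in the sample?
N = A/λ = 6.687e16 atoms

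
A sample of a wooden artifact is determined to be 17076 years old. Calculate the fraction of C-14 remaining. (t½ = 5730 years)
N/N₀ = (1/2)^(t/t½) = 0.1267 = 12.7%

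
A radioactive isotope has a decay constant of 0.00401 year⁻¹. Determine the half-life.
t½ = ln(2)/λ = 172.9 years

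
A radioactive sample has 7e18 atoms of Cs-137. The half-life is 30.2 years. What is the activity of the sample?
A = λN = 1.607e17 decays/year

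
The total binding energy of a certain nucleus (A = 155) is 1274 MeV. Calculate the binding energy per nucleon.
B.E./A = 1274/155 = 8.219 MeV/nucleon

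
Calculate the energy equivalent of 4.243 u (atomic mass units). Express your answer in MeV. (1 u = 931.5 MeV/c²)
E = mc² = 3952 MeV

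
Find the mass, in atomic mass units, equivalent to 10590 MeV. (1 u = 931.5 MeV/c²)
m = E/c² = 11.37 u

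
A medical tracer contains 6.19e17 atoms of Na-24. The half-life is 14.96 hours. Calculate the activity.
A = λN = 2.868e16 decays/hour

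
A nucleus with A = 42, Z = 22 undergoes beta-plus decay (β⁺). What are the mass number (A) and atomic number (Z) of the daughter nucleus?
Daughter: A = 42, Z = 21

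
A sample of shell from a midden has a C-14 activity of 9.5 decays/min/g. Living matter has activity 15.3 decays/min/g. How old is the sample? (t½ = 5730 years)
Age = t½ × log₂(A₀/A) = 3940 years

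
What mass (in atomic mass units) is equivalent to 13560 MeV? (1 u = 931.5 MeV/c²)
m = E/c² = 14.56 u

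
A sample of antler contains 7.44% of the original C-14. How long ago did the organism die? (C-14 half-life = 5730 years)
Age = t½ × log₂(1/ratio) = 21480 years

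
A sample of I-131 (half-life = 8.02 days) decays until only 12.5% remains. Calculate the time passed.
t = t½ × log₂(N₀/N) = 24.06 days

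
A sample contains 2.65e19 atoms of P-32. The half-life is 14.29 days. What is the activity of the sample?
A = λN = 1.285e18 decays/day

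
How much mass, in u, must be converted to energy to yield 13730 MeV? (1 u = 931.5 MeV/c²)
m = E/c² = 14.74 u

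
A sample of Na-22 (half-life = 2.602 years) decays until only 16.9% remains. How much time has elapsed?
t = t½ × log₂(N₀/N) = 6.674 years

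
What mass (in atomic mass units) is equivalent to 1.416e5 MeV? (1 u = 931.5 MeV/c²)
m = E/c² = 152 u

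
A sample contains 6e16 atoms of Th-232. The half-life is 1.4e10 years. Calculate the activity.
A = λN = 2.971e6 decays/year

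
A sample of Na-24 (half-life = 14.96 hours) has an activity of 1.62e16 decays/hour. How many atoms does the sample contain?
N = A/λ = 3.496e17 atoms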